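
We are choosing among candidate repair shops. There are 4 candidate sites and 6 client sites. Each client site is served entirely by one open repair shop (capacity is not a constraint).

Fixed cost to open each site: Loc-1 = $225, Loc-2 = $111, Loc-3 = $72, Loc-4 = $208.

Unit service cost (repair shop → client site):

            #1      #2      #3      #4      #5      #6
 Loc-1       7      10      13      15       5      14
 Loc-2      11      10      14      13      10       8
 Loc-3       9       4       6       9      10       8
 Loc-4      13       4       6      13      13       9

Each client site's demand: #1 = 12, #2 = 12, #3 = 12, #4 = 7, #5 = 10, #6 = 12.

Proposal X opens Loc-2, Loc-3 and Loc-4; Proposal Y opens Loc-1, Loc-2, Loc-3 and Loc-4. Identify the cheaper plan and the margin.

Proposal X: {Loc-2, Loc-3, Loc-4}: #1→Loc-3 9·12=108, #2→Loc-3 4·12=48, #3→Loc-3 6·12=72, #4→Loc-3 9·7=63, #5→Loc-2 10·10=100, #6→Loc-2 8·12=96. Service 487; fixed 391; total 878.
Proposal Y: {Loc-1, Loc-2, Loc-3, Loc-4}: #1→Loc-1 7·12=84, #2→Loc-3 4·12=48, #3→Loc-3 6·12=72, #4→Loc-3 9·7=63, #5→Loc-1 5·10=50, #6→Loc-2 8·12=96. Service 413; fixed 616; total 1029.
Difference: |878 − 1029| = 151.

Proposal X is cheaper by 151.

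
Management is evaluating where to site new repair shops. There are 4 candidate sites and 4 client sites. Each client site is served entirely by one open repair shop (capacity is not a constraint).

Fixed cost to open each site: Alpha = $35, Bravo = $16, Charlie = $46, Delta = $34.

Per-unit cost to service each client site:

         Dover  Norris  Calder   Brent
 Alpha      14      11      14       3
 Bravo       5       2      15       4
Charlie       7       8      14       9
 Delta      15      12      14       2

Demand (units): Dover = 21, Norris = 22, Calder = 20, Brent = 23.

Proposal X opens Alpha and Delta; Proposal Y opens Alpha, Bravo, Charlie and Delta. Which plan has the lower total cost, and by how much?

Proposal X: {Alpha, Delta}: Dover→Alpha 14·21=294, Norris→Alpha 11·22=242, Calder→Alpha 14·20=280, Brent→Delta 2·23=46. Service 862; fixed 69; total 931.
Proposal Y: {Alpha, Bravo, Charlie, Delta}: Dover→Bravo 5·21=105, Norris→Bravo 2·22=44, Calder→Alpha 14·20=280, Brent→Delta 2·23=46. Service 475; fixed 131; total 606.
Difference: |931 − 606| = 325.

Proposal Y is cheaper by 325.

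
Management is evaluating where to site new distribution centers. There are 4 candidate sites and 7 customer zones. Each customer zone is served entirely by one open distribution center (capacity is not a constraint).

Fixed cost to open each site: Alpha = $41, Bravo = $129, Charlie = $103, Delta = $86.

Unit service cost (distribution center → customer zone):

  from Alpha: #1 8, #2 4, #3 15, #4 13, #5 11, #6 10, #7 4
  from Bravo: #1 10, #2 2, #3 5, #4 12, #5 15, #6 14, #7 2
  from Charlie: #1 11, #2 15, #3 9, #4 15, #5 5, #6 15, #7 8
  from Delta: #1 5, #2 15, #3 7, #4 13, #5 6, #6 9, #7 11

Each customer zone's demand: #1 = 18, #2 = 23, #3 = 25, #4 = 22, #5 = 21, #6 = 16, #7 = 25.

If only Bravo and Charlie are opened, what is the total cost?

Total cost: 1226

Each customer zone is assigned to its cheapest site among the open ones.
{Bravo, Charlie}: #1→Bravo 10·18=180, #2→Bravo 2·23=46, #3→Bravo 5·25=125, #4→Bravo 12·22=264, #5→Charlie 5·21=105, #6→Bravo 14·16=224, #7→Bravo 2·25=50. Service 994; fixed 232; total 1226.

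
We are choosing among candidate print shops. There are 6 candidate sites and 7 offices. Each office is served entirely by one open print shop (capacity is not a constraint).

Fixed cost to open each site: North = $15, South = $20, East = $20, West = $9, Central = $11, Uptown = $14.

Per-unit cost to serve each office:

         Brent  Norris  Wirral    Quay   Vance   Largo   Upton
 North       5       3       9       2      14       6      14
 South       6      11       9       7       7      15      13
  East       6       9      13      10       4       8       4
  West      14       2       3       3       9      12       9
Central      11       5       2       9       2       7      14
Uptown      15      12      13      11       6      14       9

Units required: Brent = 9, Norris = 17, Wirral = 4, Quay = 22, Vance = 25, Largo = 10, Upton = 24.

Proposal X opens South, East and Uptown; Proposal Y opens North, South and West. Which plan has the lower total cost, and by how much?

Proposal Y is cheaper by 97.

Proposal X: {South, East, Uptown}: Brent→South 6·9=54, Norris→East 9·17=153, Wirral→South 9·4=36, Quay→South 7·22=154, Vance→East 4·25=100, Largo→East 8·10=80, Upton→East 4·24=96. Service 673; fixed 54; total 727.
Proposal Y: {North, South, West}: Brent→North 5·9=45, Norris→West 2·17=34, Wirral→West 3·4=12, Quay→North 2·22=44, Vance→South 7·25=175, Largo→North 6·10=60, Upton→West 9·24=216. Service 586; fixed 44; total 630.
Difference: |727 − 630| = 97.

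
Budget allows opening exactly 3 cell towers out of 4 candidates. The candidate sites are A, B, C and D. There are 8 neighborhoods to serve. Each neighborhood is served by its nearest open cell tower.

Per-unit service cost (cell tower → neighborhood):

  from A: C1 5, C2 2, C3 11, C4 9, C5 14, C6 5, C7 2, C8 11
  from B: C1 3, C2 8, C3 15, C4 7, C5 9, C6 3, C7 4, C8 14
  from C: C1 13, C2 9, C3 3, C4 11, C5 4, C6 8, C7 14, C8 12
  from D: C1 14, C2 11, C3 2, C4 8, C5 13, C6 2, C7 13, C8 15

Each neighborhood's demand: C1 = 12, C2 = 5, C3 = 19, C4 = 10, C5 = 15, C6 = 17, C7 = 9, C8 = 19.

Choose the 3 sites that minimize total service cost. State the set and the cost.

With exactly 3 open, each neighborhood uses its cheapest among the chosen.
{A, C, D}: C1→A 5·12=60, C2→A 2·5=10, C3→D 2·19=38, C4→D 8·10=80, C5→C 4·15=60, C6→D 2·17=34, C7→A 2·9=18, C8→A 11·19=209. Service cost 509.
{A, B, C}: service cost 511
{B, C, D}: service cost 542
Among all 4 size-3 choices, {A, C, D} is lowest.

Choose A, C and D; total service cost 509.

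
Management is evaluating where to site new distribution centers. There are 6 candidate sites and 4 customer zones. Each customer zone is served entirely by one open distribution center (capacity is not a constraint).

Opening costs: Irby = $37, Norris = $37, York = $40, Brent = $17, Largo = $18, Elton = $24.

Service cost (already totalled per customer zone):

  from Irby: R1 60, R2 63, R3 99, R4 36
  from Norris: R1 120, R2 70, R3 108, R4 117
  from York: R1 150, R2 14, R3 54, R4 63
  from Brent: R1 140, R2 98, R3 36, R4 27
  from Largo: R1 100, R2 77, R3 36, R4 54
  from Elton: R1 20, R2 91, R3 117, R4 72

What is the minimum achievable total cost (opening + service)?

For any fixed open set, each customer zone goes to its cheapest open site; total = fixed + service.
{York, Brent, Elton}: R1→Elton 20, R2→York 14, R3→Brent 36, R4→Brent 27. Service 97; fixed 81; total 178.
{York, Brent, Largo, Elton}: service 97 + fixed 99 = 196
{York, Largo, Elton}: service 124 + fixed 82 = 206
{Irby, Norris, York, Brent, Largo, Elton}: R1→Elton 20, R2→York 14, R3→Brent 36, R4→Brent 27. Service 97; fixed 173; total 270.
No other subset beats 178.

Minimum total cost: 178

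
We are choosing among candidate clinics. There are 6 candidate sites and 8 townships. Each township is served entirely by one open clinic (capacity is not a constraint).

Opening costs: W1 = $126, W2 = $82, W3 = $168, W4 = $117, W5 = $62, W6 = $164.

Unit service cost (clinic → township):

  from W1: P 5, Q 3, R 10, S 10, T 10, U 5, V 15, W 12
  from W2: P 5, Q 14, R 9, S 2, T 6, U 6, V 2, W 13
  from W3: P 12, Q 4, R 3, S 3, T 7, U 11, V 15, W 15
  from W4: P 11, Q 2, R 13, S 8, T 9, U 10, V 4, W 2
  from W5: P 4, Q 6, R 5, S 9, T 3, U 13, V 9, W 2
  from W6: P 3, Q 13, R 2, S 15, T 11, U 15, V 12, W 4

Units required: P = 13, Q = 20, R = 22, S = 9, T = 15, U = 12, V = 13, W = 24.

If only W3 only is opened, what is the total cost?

Each township is assigned to its cheapest site among the open ones.
{W3}: P→W3 12·13=156, Q→W3 4·20=80, R→W3 3·22=66, S→W3 3·9=27, T→W3 7·15=105, U→W3 11·12=132, V→W3 15·13=195, W→W3 15·24=360. Service 1121; fixed 168; total 1289.

Total cost: 1289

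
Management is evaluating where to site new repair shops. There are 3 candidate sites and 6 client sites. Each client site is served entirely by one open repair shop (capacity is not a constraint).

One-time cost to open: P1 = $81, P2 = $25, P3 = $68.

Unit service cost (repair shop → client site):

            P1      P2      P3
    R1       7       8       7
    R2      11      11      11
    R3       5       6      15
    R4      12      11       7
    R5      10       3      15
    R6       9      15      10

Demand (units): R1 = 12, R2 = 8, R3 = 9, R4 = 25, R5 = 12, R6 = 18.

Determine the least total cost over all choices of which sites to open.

Minimum total cost: 710

For any fixed open set, each client site goes to its cheapest open site; total = fixed + service.
{P2, P3}: R1→P3 7·12=84, R2→P2 11·8=88, R3→P2 6·9=54, R4→P3 7·25=175, R5→P2 3·12=36, R6→P3 10·18=180. Service 617; fixed 93; total 710.
{P1, P2, P3}: service 590 + fixed 174 = 764
{P1, P2}: R1→P1 7·12=84, R2→P1 11·8=88, R3→P1 5·9=45, R4→P2 11·25=275, R5→P2 3·12=36, R6→P1 9·18=162. Service 690; fixed 106; total 796.
{P2}: service 819 + fixed 25 = 844
No other subset beats 710.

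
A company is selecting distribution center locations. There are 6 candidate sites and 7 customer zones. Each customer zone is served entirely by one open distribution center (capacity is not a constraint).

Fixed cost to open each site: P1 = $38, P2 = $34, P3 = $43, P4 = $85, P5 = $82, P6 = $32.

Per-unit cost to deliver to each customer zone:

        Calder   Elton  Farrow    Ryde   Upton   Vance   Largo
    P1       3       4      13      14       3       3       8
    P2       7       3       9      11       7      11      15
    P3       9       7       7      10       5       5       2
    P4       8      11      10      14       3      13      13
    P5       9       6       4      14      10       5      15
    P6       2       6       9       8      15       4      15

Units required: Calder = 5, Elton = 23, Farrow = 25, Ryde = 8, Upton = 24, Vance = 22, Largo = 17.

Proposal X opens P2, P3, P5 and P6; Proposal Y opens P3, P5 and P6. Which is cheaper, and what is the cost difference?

Proposal X: {P2, P3, P5, P6}: Calder→P6 2·5=10, Elton→P2 3·23=69, Farrow→P5 4·25=100, Ryde→P6 8·8=64, Upton→P3 5·24=120, Vance→P6 4·22=88, Largo→P3 2·17=34. Service 485; fixed 191; total 676.
Proposal Y: {P3, P5, P6}: Calder→P6 2·5=10, Elton→P5 6·23=138, Farrow→P5 4·25=100, Ryde→P6 8·8=64, Upton→P3 5·24=120, Vance→P6 4·22=88, Largo→P3 2·17=34. Service 554; fixed 157; total 711.
Difference: |676 − 711| = 35.

Proposal X is cheaper by 35.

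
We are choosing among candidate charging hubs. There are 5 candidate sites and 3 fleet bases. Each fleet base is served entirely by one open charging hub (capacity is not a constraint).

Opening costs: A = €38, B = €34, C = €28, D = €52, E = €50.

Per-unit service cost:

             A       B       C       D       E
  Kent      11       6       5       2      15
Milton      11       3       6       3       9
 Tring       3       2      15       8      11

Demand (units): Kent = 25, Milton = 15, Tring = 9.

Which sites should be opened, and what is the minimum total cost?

For any fixed open set, each fleet base goes to its cheapest open site; total = fixed + service.
{B, D}: Kent→D 2·25=50, Milton→B 3·15=45, Tring→B 2·9=18. Service 113; fixed 86; total 199.
{A, D}: service 122 + fixed 90 = 212
{D}: service 167 + fixed 52 = 219
{A, B, C, D, E}: Kent→D 2·25=50, Milton→B 3·15=45, Tring→B 2·9=18. Service 113; fixed 202; total 315.
No other subset beats 199.

Open B and D; minimum total cost 199.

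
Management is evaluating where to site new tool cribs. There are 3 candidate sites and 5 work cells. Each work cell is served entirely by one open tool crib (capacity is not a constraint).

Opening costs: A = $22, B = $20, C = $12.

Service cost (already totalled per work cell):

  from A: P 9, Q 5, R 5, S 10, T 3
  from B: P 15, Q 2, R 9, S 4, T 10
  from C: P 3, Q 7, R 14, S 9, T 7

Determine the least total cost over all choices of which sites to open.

For any fixed open set, each work cell goes to its cheapest open site; total = fixed + service.
{C}: P→C 3, Q→C 7, R→C 14, S→C 9, T→C 7. Service 40; fixed 12; total 52.
{A}: service 32 + fixed 22 = 54
{B, C}: service 25 + fixed 32 = 57
{A, B, C}: service 17 + fixed 54 = 71
(All 7 nonempty subsets were checked; C only is lowest.)

Minimum total cost: 52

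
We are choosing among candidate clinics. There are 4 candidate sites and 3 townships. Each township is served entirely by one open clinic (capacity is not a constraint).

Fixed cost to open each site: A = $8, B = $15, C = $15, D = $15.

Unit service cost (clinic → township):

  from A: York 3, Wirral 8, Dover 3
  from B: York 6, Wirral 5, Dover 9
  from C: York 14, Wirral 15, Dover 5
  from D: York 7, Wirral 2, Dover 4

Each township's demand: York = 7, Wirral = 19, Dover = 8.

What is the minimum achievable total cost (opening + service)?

Minimum total cost: 106

For any fixed open set, each township goes to its cheapest open site; total = fixed + service.
{A, D}: York→A 3·7=21, Wirral→D 2·19=38, Dover→A 3·8=24. Service 83; fixed 23; total 106.
{A, B, D}: service 83 + fixed 38 = 121
{A, C, D}: service 83 + fixed 38 = 121
{A, B, C, D}: service 83 + fixed 53 = 136
(All 15 nonempty subsets were checked; A and D is lowest.)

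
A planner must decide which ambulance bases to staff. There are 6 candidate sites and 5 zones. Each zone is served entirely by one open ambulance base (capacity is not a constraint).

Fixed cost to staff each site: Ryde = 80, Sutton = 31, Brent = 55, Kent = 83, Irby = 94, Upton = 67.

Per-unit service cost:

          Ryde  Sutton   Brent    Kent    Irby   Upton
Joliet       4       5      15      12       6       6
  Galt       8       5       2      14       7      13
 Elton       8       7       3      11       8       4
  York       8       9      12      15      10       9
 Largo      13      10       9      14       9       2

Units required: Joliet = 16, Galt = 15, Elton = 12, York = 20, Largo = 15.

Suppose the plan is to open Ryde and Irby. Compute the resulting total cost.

Total cost: 734

Each zone is assigned to its cheapest site among the open ones.
{Ryde, Irby}: Joliet→Ryde 4·16=64, Galt→Irby 7·15=105, Elton→Ryde 8·12=96, York→Ryde 8·20=160, Largo→Irby 9·15=135. Service 560; fixed 174; total 734.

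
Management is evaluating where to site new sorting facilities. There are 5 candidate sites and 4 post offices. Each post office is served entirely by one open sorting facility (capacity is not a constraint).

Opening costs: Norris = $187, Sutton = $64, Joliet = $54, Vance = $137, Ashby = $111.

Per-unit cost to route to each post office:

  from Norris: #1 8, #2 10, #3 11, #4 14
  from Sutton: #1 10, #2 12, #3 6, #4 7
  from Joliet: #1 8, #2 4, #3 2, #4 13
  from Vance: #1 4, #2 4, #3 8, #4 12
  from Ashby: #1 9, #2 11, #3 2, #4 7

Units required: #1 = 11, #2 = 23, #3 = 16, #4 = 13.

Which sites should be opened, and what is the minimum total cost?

Open Sutton and Joliet; minimum total cost 421.

For any fixed open set, each post office goes to its cheapest open site; total = fixed + service.
{Sutton, Joliet}: #1→Joliet 8·11=88, #2→Joliet 4·23=92, #3→Joliet 2·16=32, #4→Sutton 7·13=91. Service 303; fixed 118; total 421.
{Joliet}: service 381 + fixed 54 = 435
{Joliet, Ashby}: #1→Joliet 8·11=88, #2→Joliet 4·23=92, #3→Joliet 2·16=32, #4→Ashby 7·13=91. Service 303; fixed 165; total 468.
{Norris, Sutton, Joliet, Vance, Ashby}: #1→Vance 4·11=44, #2→Joliet 4·23=92, #3→Joliet 2·16=32, #4→Sutton 7·13=91. Service 259; fixed 553; total 812.
No other subset beats 421.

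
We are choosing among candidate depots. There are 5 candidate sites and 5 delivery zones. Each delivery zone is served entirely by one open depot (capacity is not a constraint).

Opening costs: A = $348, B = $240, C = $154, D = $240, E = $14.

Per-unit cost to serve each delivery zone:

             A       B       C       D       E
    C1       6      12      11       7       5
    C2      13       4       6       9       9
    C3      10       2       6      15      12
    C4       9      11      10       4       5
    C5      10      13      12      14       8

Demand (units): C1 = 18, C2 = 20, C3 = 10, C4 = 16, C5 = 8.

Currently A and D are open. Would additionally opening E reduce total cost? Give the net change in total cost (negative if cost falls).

Current service cost with {A, D}: 532.
Adding E: each delivery zone re-picks its cheapest; new service cost 498, saving 34.
Extra fixed cost: 14. Net change = 14 − 34 = -20.
(Totals: 1120 → 1100.)

Yes — net change −20 (cost falls by 20).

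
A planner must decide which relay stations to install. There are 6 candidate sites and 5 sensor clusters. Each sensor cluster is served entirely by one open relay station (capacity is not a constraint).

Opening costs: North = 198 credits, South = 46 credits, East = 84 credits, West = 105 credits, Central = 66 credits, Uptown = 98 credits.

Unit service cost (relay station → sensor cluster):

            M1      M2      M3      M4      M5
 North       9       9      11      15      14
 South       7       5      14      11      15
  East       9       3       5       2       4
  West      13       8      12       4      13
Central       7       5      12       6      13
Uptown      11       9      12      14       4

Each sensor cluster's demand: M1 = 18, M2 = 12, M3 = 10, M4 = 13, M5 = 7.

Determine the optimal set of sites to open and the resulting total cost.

Open East only; minimum total cost 386.

For any fixed open set, each sensor cluster goes to its cheapest open site; total = fixed + service.
{East}: M1→East 9·18=162, M2→East 3·12=36, M3→East 5·10=50, M4→East 2·13=26, M5→East 4·7=28. Service 302; fixed 84; total 386.
{South, East}: service 266 + fixed 130 = 396
{East, Central}: service 266 + fixed 150 = 416
{North, South, East, West, Central, Uptown}: M1→South 7·18=126, M2→East 3·12=36, M3→East 5·10=50, M4→East 2·13=26, M5→East 4·7=28. Service 266; fixed 597; total 863.
No other subset beats 386.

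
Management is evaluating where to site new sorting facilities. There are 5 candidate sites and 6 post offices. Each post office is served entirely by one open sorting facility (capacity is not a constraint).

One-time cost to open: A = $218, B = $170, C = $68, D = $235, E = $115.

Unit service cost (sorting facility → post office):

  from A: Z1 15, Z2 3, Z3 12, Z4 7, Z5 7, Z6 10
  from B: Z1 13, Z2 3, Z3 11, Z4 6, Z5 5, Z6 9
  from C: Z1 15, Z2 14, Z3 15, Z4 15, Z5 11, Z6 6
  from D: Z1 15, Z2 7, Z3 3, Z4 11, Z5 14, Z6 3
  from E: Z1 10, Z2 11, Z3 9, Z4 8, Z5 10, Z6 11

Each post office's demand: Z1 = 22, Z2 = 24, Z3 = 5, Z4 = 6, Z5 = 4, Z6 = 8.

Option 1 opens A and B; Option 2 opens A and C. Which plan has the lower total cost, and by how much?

Option 1: {A, B}: Z1→B 13·22=286, Z2→A 3·24=72, Z3→B 11·5=55, Z4→B 6·6=36, Z5→B 5·4=20, Z6→B 9·8=72. Service 541; fixed 388; total 929.
Option 2: {A, C}: Z1→A 15·22=330, Z2→A 3·24=72, Z3→A 12·5=60, Z4→A 7·6=42, Z5→A 7·4=28, Z6→C 6·8=48. Service 580; fixed 286; total 866.
Difference: |929 − 866| = 63.

Option 2 is cheaper by 63.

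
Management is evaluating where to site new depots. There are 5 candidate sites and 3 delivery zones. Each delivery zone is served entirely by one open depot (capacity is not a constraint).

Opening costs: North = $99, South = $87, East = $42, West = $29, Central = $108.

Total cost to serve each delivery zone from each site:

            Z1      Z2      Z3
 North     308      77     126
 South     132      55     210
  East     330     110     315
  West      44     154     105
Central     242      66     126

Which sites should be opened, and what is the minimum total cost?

Open South and West; minimum total cost 320.

For any fixed open set, each delivery zone goes to its cheapest open site; total = fixed + service.
{South, West}: Z1→West 44, Z2→South 55, Z3→West 105. Service 204; fixed 116; total 320.
{East, West}: Z1→West 44, Z2→East 110, Z3→West 105. Service 259; fixed 71; total 330.
{West}: service 303 + fixed 29 = 332
{North, South, East, West, Central}: Z1→West 44, Z2→South 55, Z3→West 105. Service 204; fixed 365; total 569.
No other subset beats 320.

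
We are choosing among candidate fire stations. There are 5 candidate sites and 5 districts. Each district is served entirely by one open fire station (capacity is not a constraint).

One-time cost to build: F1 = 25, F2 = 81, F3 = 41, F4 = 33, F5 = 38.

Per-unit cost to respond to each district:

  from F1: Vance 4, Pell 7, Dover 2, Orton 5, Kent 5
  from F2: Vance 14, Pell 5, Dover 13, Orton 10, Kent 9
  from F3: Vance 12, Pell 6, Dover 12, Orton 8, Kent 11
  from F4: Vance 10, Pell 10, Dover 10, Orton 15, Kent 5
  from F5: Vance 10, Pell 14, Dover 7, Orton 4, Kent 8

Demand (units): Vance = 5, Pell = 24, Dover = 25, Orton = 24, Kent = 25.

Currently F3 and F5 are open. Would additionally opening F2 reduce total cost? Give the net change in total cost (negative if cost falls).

Current service cost with {F3, F5}: 665.
Adding F2: each district re-picks its cheapest; new service cost 641, saving 24.
Extra fixed cost: 81. Net change = 81 − 24 = 57.
(Totals: 744 → 801.)

No — net change +57 (cost rises by 57).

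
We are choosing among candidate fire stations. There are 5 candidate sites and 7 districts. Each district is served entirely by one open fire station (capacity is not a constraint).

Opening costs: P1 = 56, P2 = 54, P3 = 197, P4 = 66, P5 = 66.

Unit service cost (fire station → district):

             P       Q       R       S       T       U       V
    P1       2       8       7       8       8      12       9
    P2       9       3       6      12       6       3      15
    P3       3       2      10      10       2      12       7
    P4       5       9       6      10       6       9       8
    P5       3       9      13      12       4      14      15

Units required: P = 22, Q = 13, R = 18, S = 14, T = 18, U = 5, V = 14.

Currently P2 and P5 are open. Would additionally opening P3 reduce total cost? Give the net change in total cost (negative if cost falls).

Current service cost with {P2, P5}: 678.
Adding P3: each district re-picks its cheapest; new service cost 489, saving 189.
Extra fixed cost: 197. Net change = 197 − 189 = 8.
(Totals: 798 → 806.)

No — net change +8 (cost rises by 8).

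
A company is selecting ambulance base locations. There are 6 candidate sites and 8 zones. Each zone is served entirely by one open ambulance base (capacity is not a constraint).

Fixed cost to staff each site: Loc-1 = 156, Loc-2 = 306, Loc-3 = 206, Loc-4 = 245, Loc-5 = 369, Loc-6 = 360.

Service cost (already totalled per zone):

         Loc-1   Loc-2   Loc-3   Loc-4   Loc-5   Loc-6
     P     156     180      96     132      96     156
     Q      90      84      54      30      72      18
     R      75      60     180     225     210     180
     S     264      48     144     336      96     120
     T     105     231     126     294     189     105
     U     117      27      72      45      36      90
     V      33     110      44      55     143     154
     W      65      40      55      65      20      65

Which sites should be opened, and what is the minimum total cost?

Open Loc-3 only; minimum total cost 977.

For any fixed open set, each zone goes to its cheapest open site; total = fixed + service.
{Loc-3}: P→Loc-3 96, Q→Loc-3 54, R→Loc-3 180, S→Loc-3 144, T→Loc-3 126, U→Loc-3 72, V→Loc-3 44, W→Loc-3 55. Service 771; fixed 206; total 977.
{Loc-1, Loc-3}: service 634 + fixed 362 = 996
{Loc-2, Loc-3}: P→Loc-3 96, Q→Loc-3 54, R→Loc-2 60, S→Loc-2 48, T→Loc-3 126, U→Loc-2 27, V→Loc-3 44, W→Loc-2 40. Service 495; fixed 512; total 1007.
{Loc-1, Loc-2, Loc-3, Loc-4, Loc-5, Loc-6}: service 407 + fixed 1642 = 2049
No other subset beats 977.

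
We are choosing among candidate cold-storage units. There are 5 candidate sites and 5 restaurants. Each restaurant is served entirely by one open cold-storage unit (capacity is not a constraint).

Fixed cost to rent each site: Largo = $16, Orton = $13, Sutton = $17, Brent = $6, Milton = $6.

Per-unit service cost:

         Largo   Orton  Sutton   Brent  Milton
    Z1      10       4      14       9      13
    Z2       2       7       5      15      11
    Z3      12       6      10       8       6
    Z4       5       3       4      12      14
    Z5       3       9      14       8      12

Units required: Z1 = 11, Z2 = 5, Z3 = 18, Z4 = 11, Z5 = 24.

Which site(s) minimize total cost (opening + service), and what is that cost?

For any fixed open set, each restaurant goes to its cheapest open site; total = fixed + service.
{Largo, Orton}: Z1→Orton 4·11=44, Z2→Largo 2·5=10, Z3→Orton 6·18=108, Z4→Orton 3·11=33, Z5→Largo 3·24=72. Service 267; fixed 29; total 296.
{Largo, Orton, Brent}: Z1→Orton 4·11=44, Z2→Largo 2·5=10, Z3→Orton 6·18=108, Z4→Orton 3·11=33, Z5→Largo 3·24=72. Service 267; fixed 35; total 302.
{Largo, Orton, Milton}: Z1→Orton 4·11=44, Z2→Largo 2·5=10, Z3→Orton 6·18=108, Z4→Orton 3·11=33, Z5→Largo 3·24=72. Service 267; fixed 35; total 302.
{Largo, Orton, Sutton, Brent, Milton}: Z1→Orton 4·11=44, Z2→Largo 2·5=10, Z3→Orton 6·18=108, Z4→Orton 3·11=33, Z5→Largo 3·24=72. Service 267; fixed 58; total 325.
No other subset beats 296.

Open Largo and Orton; minimum total cost 296.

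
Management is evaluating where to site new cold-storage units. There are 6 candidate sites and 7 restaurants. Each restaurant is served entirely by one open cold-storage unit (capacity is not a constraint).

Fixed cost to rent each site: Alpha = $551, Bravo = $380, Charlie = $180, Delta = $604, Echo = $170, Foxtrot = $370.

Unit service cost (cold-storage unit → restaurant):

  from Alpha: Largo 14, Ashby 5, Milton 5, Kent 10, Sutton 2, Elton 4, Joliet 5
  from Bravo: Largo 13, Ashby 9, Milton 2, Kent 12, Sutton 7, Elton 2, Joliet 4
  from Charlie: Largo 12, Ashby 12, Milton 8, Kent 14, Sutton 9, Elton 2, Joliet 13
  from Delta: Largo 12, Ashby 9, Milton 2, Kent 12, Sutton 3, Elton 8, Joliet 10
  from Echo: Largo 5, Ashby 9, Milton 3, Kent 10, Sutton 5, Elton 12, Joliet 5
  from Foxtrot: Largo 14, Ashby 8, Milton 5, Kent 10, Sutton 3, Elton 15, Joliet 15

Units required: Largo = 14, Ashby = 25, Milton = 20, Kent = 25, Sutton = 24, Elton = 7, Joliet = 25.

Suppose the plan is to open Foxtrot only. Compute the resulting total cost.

Each restaurant is assigned to its cheapest site among the open ones.
{Foxtrot}: Largo→Foxtrot 14·14=196, Ashby→Foxtrot 8·25=200, Milton→Foxtrot 5·20=100, Kent→Foxtrot 10·25=250, Sutton→Foxtrot 3·24=72, Elton→Foxtrot 15·7=105, Joliet→Foxtrot 15·25=375. Service 1298; fixed 370; total 1668.

Total cost: 1668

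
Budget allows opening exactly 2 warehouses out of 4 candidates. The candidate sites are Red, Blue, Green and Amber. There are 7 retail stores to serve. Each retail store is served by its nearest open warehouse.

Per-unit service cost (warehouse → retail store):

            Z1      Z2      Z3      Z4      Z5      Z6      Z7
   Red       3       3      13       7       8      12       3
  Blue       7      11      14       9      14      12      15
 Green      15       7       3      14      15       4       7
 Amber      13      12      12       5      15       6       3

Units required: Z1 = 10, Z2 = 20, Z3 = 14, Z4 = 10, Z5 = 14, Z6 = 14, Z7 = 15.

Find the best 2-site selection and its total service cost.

Choose Red and Green; total service cost 415.

With exactly 2 open, each retail store uses its cheapest among the chosen.
{Red, Green}: Z1→Red 3·10=30, Z2→Red 3·20=60, Z3→Green 3·14=42, Z4→Red 7·10=70, Z5→Red 8·14=112, Z6→Green 4·14=56, Z7→Red 3·15=45. Service cost 415.
{Red, Amber}: service cost 549
{Red, Blue}: service cost 667
Among all 6 size-2 choices, {Red, Green} is lowest.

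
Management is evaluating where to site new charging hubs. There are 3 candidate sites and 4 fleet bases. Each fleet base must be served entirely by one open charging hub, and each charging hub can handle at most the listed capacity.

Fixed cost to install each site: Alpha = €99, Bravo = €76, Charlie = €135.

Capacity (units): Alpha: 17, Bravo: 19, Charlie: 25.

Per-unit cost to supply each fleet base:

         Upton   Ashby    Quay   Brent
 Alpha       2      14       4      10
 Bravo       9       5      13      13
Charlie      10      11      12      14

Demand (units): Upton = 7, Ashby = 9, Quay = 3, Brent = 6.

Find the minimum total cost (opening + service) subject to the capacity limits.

Open {Alpha, Bravo}: Upton→Alpha 2·7=14, Ashby→Bravo 5·9=45, Quay→Alpha 4·3=12, Brent→Alpha 10·6=60.
Loads: Alpha carries 16/17, Bravo carries 9/19. Service 131; fixed 175; total 306.
Next best feasible plan costs 324.

Minimum total cost: 306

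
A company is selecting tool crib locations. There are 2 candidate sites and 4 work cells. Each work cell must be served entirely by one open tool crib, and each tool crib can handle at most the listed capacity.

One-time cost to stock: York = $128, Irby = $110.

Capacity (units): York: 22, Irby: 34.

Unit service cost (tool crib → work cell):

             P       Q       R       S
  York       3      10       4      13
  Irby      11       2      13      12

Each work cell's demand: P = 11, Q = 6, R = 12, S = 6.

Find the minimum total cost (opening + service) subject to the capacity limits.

Minimum total cost: 491

Open {York, Irby}: P→Irby 11·11=121, Q→Irby 2·6=12, R→York 4·12=48, S→Irby 12·6=72.
Loads: York carries 12/22, Irby carries 23/34. Service 253; fixed 238; total 491.
Next best feasible plan costs 497.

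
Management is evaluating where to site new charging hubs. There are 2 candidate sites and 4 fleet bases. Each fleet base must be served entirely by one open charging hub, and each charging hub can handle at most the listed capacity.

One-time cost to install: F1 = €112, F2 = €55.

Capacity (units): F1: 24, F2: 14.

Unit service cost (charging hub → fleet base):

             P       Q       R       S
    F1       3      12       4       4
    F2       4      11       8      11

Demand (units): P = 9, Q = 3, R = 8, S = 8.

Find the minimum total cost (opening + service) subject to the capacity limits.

Minimum total cost: 300

Open {F1, F2}: P→F2 4·9=36, Q→F2 11·3=33, R→F1 4·8=32, S→F1 4·8=32.
Loads: F1 carries 16/24, F2 carries 12/14. Service 133; fixed 167; total 300.
Next best feasible plan costs 303.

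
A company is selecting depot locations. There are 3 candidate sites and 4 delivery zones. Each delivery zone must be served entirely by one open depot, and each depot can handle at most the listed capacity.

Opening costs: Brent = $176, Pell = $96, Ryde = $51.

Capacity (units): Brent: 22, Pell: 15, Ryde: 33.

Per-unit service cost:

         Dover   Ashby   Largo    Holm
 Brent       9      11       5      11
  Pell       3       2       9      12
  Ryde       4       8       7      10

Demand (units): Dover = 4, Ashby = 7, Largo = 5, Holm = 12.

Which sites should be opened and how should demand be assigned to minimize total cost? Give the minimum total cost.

Open {Ryde}: Dover→Ryde 4·4=16, Ashby→Ryde 8·7=56, Largo→Ryde 7·5=35, Holm→Ryde 10·12=120.
Loads: Ryde carries 28/33. Service 227; fixed 51; total 278.
Next best feasible plan costs 328.

Minimum total cost: 278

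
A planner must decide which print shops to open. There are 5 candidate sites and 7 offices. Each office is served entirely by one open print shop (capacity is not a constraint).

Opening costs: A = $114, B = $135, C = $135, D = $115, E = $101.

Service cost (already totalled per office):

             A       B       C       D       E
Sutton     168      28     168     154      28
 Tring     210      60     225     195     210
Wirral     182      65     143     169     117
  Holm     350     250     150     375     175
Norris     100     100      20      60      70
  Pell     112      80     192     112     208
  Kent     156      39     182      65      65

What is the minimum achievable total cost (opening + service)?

For any fixed open set, each office goes to its cheapest open site; total = fixed + service.
{B, C}: Sutton→B 28, Tring→B 60, Wirral→B 65, Holm→C 150, Norris→C 20, Pell→B 80, Kent→B 39. Service 442; fixed 270; total 712.
{B, E}: Sutton→B 28, Tring→B 60, Wirral→B 65, Holm→E 175, Norris→E 70, Pell→B 80, Kent→B 39. Service 517; fixed 236; total 753.
{B}: service 622 + fixed 135 = 757
{A, B, C, D, E}: Sutton→B 28, Tring→B 60, Wirral→B 65, Holm→C 150, Norris→C 20, Pell→B 80, Kent→B 39. Service 442; fixed 600; total 1042.
No other subset beats 712.

Minimum total cost: 712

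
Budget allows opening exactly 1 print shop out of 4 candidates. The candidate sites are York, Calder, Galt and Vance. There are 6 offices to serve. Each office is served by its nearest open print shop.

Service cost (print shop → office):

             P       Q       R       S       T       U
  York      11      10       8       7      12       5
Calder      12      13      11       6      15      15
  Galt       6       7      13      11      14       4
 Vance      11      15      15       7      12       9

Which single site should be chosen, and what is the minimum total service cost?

Choose York only; total service cost 53.

With exactly 1 open, each office uses its cheapest among the chosen.
{York}: P→York 11, Q→York 10, R→York 8, S→York 7, T→York 12, U→York 5. Service cost 53.
{Galt}: service cost 55
{Vance}: service cost 69
Among all 4 size-1 choices, {York} is lowest.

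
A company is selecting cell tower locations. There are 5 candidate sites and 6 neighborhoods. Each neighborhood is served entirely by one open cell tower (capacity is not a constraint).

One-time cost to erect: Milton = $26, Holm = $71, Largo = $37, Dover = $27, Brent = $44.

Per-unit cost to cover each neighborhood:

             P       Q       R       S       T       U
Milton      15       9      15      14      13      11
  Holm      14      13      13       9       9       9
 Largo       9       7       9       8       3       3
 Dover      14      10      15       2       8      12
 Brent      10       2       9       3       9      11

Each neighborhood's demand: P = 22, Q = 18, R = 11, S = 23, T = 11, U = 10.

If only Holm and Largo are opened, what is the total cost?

Total cost: 778

Each neighborhood is assigned to its cheapest site among the open ones.
{Holm, Largo}: P→Largo 9·22=198, Q→Largo 7·18=126, R→Largo 9·11=99, S→Largo 8·23=184, T→Largo 3·11=33, U→Largo 3·10=30. Service 670; fixed 108; total 778.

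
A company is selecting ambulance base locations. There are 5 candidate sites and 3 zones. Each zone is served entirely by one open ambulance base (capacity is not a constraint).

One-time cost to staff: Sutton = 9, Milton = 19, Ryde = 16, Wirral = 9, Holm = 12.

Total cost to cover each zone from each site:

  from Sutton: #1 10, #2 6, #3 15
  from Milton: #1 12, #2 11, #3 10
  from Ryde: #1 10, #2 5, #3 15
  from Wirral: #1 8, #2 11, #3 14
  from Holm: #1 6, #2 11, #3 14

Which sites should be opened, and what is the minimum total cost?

Open Sutton only; minimum total cost 40.

For any fixed open set, each zone goes to its cheapest open site; total = fixed + service.
{Sutton}: #1→Sutton 10, #2→Sutton 6, #3→Sutton 15. Service 31; fixed 9; total 40.
{Wirral}: #1→Wirral 8, #2→Wirral 11, #3→Wirral 14. Service 33; fixed 9; total 42.
{Holm}: service 31 + fixed 12 = 43
{Sutton, Milton, Ryde, Wirral, Holm}: service 21 + fixed 65 = 86
No other subset beats 40.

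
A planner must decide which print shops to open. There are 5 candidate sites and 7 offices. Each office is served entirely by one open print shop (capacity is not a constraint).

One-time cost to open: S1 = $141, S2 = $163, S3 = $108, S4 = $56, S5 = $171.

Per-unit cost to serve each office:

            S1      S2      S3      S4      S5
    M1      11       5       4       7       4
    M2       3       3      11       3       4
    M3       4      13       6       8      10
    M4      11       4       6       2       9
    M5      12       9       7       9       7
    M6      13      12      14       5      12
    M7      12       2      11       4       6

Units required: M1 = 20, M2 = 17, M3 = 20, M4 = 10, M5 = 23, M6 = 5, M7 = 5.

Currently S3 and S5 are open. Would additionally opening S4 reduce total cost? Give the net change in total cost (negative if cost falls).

Yes — net change −46 (cost falls by 46).

Current service cost with {S3, S5}: 579.
Adding S4: each office re-picks its cheapest; new service cost 477, saving 102.
Extra fixed cost: 56. Net change = 56 − 102 = -46.
(Totals: 858 → 812.)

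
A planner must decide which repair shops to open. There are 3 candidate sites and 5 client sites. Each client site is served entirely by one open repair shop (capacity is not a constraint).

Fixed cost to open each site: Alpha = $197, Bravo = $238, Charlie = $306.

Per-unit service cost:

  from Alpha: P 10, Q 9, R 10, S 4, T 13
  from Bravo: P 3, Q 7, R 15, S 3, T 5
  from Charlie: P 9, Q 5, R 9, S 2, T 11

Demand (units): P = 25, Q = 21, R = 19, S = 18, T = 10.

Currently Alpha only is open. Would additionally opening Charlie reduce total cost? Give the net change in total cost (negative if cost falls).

No — net change +122 (cost rises by 122).

Current service cost with {Alpha}: 831.
Adding Charlie: each client site re-picks its cheapest; new service cost 647, saving 184.
Extra fixed cost: 306. Net change = 306 − 184 = 122.
(Totals: 1028 → 1150.)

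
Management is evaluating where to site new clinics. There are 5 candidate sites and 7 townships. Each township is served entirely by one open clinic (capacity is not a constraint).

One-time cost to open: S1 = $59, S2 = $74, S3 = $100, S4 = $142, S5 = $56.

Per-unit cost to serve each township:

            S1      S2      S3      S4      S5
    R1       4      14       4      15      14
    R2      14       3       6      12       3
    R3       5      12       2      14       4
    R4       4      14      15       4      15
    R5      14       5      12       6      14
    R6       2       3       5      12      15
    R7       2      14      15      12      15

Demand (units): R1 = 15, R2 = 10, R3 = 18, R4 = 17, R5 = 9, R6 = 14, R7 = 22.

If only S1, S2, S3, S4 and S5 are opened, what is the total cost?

Each township is assigned to its cheapest site among the open ones.
{S1, S2, S3, S4, S5}: R1→S1 4·15=60, R2→S2 3·10=30, R3→S3 2·18=36, R4→S1 4·17=68, R5→S2 5·9=45, R6→S1 2·14=28, R7→S1 2·22=44. Service 311; fixed 431; total 742.

Total cost: 742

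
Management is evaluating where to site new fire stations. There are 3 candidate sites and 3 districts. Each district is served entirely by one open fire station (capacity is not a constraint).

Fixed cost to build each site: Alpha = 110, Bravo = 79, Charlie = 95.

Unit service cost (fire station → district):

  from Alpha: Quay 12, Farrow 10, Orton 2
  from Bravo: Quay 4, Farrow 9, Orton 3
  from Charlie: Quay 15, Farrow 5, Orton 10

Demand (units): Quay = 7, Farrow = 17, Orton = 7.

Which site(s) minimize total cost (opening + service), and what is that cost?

For any fixed open set, each district goes to its cheapest open site; total = fixed + service.
{Bravo}: Quay→Bravo 4·7=28, Farrow→Bravo 9·17=153, Orton→Bravo 3·7=21. Service 202; fixed 79; total 281.
{Bravo, Charlie}: service 134 + fixed 174 = 308
{Charlie}: service 260 + fixed 95 = 355
{Alpha, Bravo, Charlie}: service 127 + fixed 284 = 411
(All 7 nonempty subsets were checked; Bravo only is lowest.)

Open Bravo only; minimum total cost 281.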